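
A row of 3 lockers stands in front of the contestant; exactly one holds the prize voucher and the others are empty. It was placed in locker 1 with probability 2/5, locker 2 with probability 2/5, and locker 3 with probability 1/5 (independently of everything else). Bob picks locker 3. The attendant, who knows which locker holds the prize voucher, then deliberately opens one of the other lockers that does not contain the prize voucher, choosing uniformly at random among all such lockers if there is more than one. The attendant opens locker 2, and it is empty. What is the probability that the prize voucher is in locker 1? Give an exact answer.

4/5

Apply Bayes' rule, conditioning on where the prize voucher actually is.
If it is in locker 1 (prior 2/5): the attendant has no choice, probability 1; weight (2/5)·1 = 2/5.
If it is in locker 2 (prior 2/5): the attendant opened locker 2, so this case is ruled out; weight (2/5)·0 = 0.
If it is in locker 3 (prior 1/5): the attendant has 2 equally likely choices, so probability 1/2; weight (1/5)·(1/2) = 1/10.
The weights sum to 1/2.
So P(the prize voucher in locker 1 | the attendant opened locker 2) = (2/5) / (1/2) = 4/5.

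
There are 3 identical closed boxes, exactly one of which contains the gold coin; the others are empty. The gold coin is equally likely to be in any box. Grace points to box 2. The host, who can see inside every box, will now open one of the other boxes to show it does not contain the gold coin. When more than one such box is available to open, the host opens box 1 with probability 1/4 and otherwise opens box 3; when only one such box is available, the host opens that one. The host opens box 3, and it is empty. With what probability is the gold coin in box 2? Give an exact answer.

Apply Bayes' rule, conditioning on where the gold coin actually is.
If it is in box 1 (prior 1/3): only box 3 is available, probability 1; weight (1/3)·1 = 1/3.
If it is in box 2 (prior 1/3): box 1 is available but not opened, probability 3/4; weight (1/3)·(3/4) = 1/4.
If it is in box 3 (prior 1/3): the host opened box 3, so this case is ruled out; weight (1/3)·0 = 0.
The weights sum to 7/12.
So P(the gold coin in box 2 | the host opened box 3) = (1/4) / (7/12) = 3/7.

3/7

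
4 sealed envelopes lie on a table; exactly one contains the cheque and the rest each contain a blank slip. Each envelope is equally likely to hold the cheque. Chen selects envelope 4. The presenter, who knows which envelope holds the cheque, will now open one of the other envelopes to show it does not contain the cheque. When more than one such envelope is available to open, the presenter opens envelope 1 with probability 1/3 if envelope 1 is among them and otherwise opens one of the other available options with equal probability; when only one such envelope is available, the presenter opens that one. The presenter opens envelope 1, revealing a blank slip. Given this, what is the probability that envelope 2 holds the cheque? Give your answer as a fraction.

Consider each possible location of the cheque in turn.
If it is in envelope 1 (prior 1/4): the presenter opened envelope 1, so this case is ruled out; weight (1/4)·0 = 0.
If it is in any of envelopes 2, 3, and 4 (prior 1/4 each): envelope 1 is available, opened with probability 1/3; weight (1/4)·(1/3) = 1/12 each.
The weights sum to 1/4.
So P(the cheque in envelope 2 | the presenter opened envelope 1) = (1/12) / (1/4) = 1/3.

1/3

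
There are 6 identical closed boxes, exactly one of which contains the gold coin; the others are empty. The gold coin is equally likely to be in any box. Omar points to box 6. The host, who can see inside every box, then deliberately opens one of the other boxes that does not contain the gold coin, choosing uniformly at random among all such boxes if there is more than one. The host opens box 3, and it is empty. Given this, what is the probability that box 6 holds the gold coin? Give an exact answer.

Consider each possible location of the gold coin in turn.
If it is in any of boxes 1, 2, 4, and 5 (prior 1/6 each): the host has 4 equally likely choices, so probability 1/4; weight (1/6)·(1/4) = 1/24 each.
If it is in box 3 (prior 1/6): the host opened box 3, so this case is ruled out; weight (1/6)·0 = 0.
If it is in box 6 (prior 1/6): the host has 5 equally likely choices, so probability 1/5; weight (1/6)·(1/5) = 1/30.
The weights sum to 1/5.
So P(the gold coin in box 6 | the host opened box 3) = (1/30) / (1/5) = 1/6.

1/6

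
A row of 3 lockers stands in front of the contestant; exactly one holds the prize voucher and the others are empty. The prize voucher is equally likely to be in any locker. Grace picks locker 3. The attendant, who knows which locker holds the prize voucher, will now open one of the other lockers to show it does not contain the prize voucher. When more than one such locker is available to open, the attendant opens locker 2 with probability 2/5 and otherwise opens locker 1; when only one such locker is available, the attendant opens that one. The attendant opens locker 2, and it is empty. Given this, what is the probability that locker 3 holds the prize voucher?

Condition on the true location of the prize voucher.
If it is in locker 1 (prior 1/3): only locker 2 is available, probability 1; weight (1/3)·1 = 1/3.
If it is in locker 2 (prior 1/3): the attendant opened locker 2, so this case is ruled out; weight (1/3)·0 = 0.
If it is in locker 3 (prior 1/3): locker 2 is available, opened with probability 2/5; weight (1/3)·(2/5) = 2/15.
The weights sum to 7/15.
So P(the prize voucher in locker 3 | the attendant opened locker 2) = (2/15) / (7/15) = 2/7.

2/7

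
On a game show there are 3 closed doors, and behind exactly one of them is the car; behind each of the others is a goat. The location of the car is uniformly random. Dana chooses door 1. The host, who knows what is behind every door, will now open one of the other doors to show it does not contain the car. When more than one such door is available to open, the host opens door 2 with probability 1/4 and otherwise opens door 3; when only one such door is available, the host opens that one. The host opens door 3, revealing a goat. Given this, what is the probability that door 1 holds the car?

Condition on the true location of the car.
If it is behind door 1 (prior 1/3): door 2 is available but not opened, probability 3/4; weight (1/3)·(3/4) = 1/4.
If it is behind door 2 (prior 1/3): only door 3 is available, probability 1; weight (1/3)·1 = 1/3.
If it is behind door 3 (prior 1/3): the host opened door 3, so this case is ruled out; weight (1/3)·0 = 0.
The weights sum to 7/12.
So P(the car behind door 1 | the host opened door 3) = (1/4) / (7/12) = 3/7.

3/7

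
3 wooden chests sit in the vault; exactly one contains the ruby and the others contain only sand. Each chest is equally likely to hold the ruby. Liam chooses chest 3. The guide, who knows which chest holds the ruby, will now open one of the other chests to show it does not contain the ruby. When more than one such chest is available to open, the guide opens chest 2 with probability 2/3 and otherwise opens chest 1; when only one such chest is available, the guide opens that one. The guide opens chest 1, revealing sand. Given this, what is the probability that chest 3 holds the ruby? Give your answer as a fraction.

1/4

Consider each possible location of the ruby in turn.
If it is in chest 1 (prior 1/3): the guide opened chest 1, so this case is ruled out; weight (1/3)·0 = 0.
If it is in chest 2 (prior 1/3): only chest 1 is available, probability 1; weight (1/3)·1 = 1/3.
If it is in chest 3 (prior 1/3): chest 2 is available but not opened, probability 1/3; weight (1/3)·(1/3) = 1/9.
The weights sum to 4/9.
So P(the ruby in chest 3 | the guide opened chest 1) = (1/9) / (4/9) = 1/4.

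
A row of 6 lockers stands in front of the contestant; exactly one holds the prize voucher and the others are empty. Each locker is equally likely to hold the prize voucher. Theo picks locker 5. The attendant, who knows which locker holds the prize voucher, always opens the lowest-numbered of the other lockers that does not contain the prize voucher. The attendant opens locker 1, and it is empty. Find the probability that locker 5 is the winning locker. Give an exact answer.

1/5

Apply Bayes' rule, conditioning on where the prize voucher actually is.
If it is in locker 1 (prior 1/6): the attendant opened locker 1, so this case is ruled out; weight (1/6)·0 = 0.
If it is in any of lockers 2, 3, 4, 5, and 6 (prior 1/6 each): locker 1 is the lowest-numbered option available, probability 1; weight (1/6)·1 = 1/6 each.
The weights sum to 5/6.
So P(the prize voucher in locker 5 | the attendant opened locker 1) = (1/6) / (5/6) = 1/5.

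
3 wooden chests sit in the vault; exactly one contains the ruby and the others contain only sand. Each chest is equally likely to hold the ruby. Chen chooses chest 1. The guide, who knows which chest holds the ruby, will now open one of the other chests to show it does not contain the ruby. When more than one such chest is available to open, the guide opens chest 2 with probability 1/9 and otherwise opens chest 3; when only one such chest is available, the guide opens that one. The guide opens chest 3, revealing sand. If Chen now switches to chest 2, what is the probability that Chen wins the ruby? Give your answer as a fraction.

9/17

Condition on the true location of the ruby.
If it is in chest 1 (prior 1/3): chest 2 is available but not opened, probability 8/9; weight (1/3)·(8/9) = 8/27.
If it is in chest 2 (prior 1/3): only chest 3 is available, probability 1; weight (1/3)·1 = 1/3.
If it is in chest 3 (prior 1/3): the guide opened chest 3, so this case is ruled out; weight (1/3)·0 = 0.
The weights sum to 17/27.
So P(the ruby in chest 2 | the guide opened chest 3) = (1/3) / (17/27) = 9/17.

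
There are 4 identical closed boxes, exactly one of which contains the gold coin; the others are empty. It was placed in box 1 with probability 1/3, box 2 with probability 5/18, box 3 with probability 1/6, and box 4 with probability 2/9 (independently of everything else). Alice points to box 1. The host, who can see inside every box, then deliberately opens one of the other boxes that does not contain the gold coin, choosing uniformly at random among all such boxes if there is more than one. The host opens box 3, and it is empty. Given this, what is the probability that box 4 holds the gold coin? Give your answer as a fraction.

Consider each possible location of the gold coin in turn.
If it is in box 1 (prior 1/3): the host has 3 equally likely choices, so probability 1/3; weight (1/3)·(1/3) = 1/9.
If it is in box 2 (prior 5/18): the host has 2 equally likely choices, so probability 1/2; weight (5/18)·(1/2) = 5/36.
If it is in box 3 (prior 1/6): the host opened box 3, so this case is ruled out; weight (1/6)·0 = 0.
If it is in box 4 (prior 2/9): the host has 2 equally likely choices, so probability 1/2; weight (2/9)·(1/2) = 1/9.
The weights sum to 13/36.
So P(the gold coin in box 4 | the host opened box 3) = (1/9) / (13/36) = 4/13.

4/13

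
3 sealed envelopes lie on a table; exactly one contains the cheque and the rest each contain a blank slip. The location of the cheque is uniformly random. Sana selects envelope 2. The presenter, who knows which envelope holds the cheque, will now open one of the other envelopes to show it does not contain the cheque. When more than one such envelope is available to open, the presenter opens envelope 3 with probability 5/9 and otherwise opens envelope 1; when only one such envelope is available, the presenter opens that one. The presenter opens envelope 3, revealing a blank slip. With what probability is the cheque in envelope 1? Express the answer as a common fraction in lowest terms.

9/14

Condition on the true location of the cheque.
If it is in envelope 1 (prior 1/3): only envelope 3 is available, probability 1; weight (1/3)·1 = 1/3.
If it is in envelope 2 (prior 1/3): envelope 3 is available, opened with probability 5/9; weight (1/3)·(5/9) = 5/27.
If it is in envelope 3 (prior 1/3): the presenter opened envelope 3, so this case is ruled out; weight (1/3)·0 = 0.
The weights sum to 14/27.
So P(the cheque in envelope 1 | the presenter opened envelope 3) = (1/3) / (14/27) = 9/14.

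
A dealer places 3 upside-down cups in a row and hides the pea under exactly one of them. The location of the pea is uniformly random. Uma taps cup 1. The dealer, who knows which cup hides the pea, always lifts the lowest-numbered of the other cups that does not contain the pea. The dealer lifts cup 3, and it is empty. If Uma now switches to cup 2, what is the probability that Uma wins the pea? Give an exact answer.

Condition on the true location of the pea.
If it is under cup 1 (prior 1/3): the dealer would have opened cup 2 instead, probability 0; weight (1/3)·0 = 0.
If it is under cup 2 (prior 1/3): cup 3 is the lowest-numbered option available, probability 1; weight (1/3)·1 = 1/3.
If it is under cup 3 (prior 1/3): the dealer opened cup 3, so this case is ruled out; weight (1/3)·0 = 0.
The weights sum to 1/3.
So P(the pea under cup 2 | the dealer opened cup 3) = (1/3) / (1/3) = 1.

1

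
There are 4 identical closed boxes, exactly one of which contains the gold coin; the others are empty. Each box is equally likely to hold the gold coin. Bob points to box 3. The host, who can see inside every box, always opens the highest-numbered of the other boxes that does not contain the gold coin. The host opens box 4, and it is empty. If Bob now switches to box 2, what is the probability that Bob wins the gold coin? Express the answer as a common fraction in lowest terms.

1/3

Apply Bayes' rule, conditioning on where the gold coin actually is.
If it is in any of boxes 1, 2, and 3 (prior 1/4 each): box 4 is the highest-numbered option available, probability 1; weight (1/4)·1 = 1/4 each.
If it is in box 4 (prior 1/4): the host opened box 4, so this case is ruled out; weight (1/4)·0 = 0.
The weights sum to 3/4.
So P(the gold coin in box 2 | the host opened box 4) = (1/4) / (3/4) = 1/3.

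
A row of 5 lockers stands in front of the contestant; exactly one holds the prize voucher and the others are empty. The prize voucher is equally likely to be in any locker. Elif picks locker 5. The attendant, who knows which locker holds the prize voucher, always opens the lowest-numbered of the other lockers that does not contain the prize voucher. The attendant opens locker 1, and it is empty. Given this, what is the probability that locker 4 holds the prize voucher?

1/4

Consider each possible location of the prize voucher in turn.
If it is in locker 1 (prior 1/5): the attendant opened locker 1, so this case is ruled out; weight (1/5)·0 = 0.
If it is in any of lockers 2, 3, 4, and 5 (prior 1/5 each): locker 1 is the lowest-numbered option available, probability 1; weight (1/5)·1 = 1/5 each.
The weights sum to 4/5.
So P(the prize voucher in locker 4 | the attendant opened locker 1) = (1/5) / (4/5) = 1/4.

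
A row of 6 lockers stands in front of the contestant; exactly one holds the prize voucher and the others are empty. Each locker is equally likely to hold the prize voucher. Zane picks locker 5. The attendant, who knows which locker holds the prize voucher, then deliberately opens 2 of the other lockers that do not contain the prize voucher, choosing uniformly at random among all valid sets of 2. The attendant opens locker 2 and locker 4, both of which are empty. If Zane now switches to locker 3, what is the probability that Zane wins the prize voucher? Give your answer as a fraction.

5/18

Apply Bayes' rule, conditioning on where the prize voucher actually is.
If it is in any of lockers 1, 3, and 6 (prior 1/6 each): the attendant has 6 equally likely choices, so probability 1/6; weight (1/6)·(1/6) = 1/36 each.
If it is in either of lockers 2 and 4 (prior 1/6 each): that locker was opened and seen not to hold the prize — ruled out; weight (1/6)·0 = 0 each.
If it is in locker 5 (prior 1/6): the attendant has 10 equally likely choices, so probability 1/10; weight (1/6)·(1/10) = 1/60.
The weights sum to 1/10.
So P(the prize voucher in locker 3 | the attendant opened locker 2 and locker 4) = (1/36) / (1/10) = 5/18.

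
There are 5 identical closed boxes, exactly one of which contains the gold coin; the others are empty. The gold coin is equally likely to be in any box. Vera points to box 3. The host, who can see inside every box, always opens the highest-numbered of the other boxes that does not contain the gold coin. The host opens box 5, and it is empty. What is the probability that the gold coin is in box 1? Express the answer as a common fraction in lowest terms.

Apply Bayes' rule, conditioning on where the gold coin actually is.
If it is in any of boxes 1, 2, 3, and 4 (prior 1/5 each): box 5 is the highest-numbered option available, probability 1; weight (1/5)·1 = 1/5 each.
If it is in box 5 (prior 1/5): the host opened box 5, so this case is ruled out; weight (1/5)·0 = 0.
The weights sum to 4/5.
So P(the gold coin in box 1 | the host opened box 5) = (1/5) / (4/5) = 1/4.

1/4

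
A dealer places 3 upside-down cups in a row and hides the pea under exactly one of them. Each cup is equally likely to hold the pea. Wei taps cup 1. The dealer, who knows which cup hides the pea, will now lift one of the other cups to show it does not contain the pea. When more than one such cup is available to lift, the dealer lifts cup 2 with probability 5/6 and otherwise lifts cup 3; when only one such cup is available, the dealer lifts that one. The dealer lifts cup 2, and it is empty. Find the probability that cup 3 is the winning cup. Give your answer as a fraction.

6/11

Consider each possible location of the pea in turn.
If it is under cup 1 (prior 1/3): cup 2 is available, opened with probability 5/6; weight (1/3)·(5/6) = 5/18.
If it is under cup 2 (prior 1/3): the dealer opened cup 2, so this case is ruled out; weight (1/3)·0 = 0.
If it is under cup 3 (prior 1/3): only cup 2 is available, probability 1; weight (1/3)·1 = 1/3.
The weights sum to 11/18.
So P(the pea under cup 3 | the dealer opened cup 2) = (1/3) / (11/18) = 6/11.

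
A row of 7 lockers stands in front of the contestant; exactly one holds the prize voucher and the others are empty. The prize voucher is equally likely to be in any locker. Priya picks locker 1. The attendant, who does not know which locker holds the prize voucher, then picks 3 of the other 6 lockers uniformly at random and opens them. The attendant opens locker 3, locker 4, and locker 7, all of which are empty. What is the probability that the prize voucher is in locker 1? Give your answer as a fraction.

Apply Bayes' rule, conditioning on where the prize voucher actually is.
If it is in any of lockers 1, 2, 5, and 6 (prior 1/7 each): the attendant picks exactly this set with probability 1/20 regardless, and none is the prize; weight (1/7)·(1/20) = 1/140 each.
If it is in any of lockers 3, 4, and 7 (prior 1/7 each): that locker was opened and seen not to hold the prize — ruled out; weight (1/7)·0 = 0 each.
The weights sum to 1/35.
So P(the prize voucher in locker 1 | the attendant opened locker 3, locker 4, and locker 7) = (1/140) / (1/35) = 1/4.

1/4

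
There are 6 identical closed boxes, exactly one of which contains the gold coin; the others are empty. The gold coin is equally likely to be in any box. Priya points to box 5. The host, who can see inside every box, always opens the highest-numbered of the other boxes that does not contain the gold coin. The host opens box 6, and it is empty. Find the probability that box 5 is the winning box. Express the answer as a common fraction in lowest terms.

1/5

Apply Bayes' rule, conditioning on where the gold coin actually is.
If it is in any of boxes 1, 2, 3, 4, and 5 (prior 1/6 each): box 6 is the highest-numbered option available, probability 1; weight (1/6)·1 = 1/6 each.
If it is in box 6 (prior 1/6): the host opened box 6, so this case is ruled out; weight (1/6)·0 = 0.
The weights sum to 5/6.
So P(the gold coin in box 5 | the host opened box 6) = (1/6) / (5/6) = 1/5.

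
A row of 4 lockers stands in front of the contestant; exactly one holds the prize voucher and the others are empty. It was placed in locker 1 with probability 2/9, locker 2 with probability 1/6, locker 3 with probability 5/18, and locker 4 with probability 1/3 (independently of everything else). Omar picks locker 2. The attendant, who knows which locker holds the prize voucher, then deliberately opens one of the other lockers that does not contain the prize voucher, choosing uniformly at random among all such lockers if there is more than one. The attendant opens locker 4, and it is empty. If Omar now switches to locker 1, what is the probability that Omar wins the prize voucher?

4/11

Consider each possible location of the prize voucher in turn.
If it is in locker 1 (prior 2/9): the attendant has 2 equally likely choices, so probability 1/2; weight (2/9)·(1/2) = 1/9.
If it is in locker 2 (prior 1/6): the attendant has 3 equally likely choices, so probability 1/3; weight (1/6)·(1/3) = 1/18.
If it is in locker 3 (prior 5/18): the attendant has 2 equally likely choices, so probability 1/2; weight (5/18)·(1/2) = 5/36.
If it is in locker 4 (prior 1/3): the attendant opened locker 4, so this case is ruled out; weight (1/3)·0 = 0.
The weights sum to 11/36.
So P(the prize voucher in locker 1 | the attendant opened locker 4) = (1/9) / (11/36) = 4/11.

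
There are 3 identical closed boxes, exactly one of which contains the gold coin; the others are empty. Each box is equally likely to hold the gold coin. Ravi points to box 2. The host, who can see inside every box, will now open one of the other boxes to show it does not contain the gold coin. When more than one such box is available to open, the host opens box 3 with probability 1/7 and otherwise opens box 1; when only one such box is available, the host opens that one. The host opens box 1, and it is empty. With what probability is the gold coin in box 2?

6/13

Condition on the true location of the gold coin.
If it is in box 1 (prior 1/3): the host opened box 1, so this case is ruled out; weight (1/3)·0 = 0.
If it is in box 2 (prior 1/3): box 3 is available but not opened, probability 6/7; weight (1/3)·(6/7) = 2/7.
If it is in box 3 (prior 1/3): only box 1 is available, probability 1; weight (1/3)·1 = 1/3.
The weights sum to 13/21.
So P(the gold coin in box 2 | the host opened box 1) = (2/7) / (13/21) = 6/13.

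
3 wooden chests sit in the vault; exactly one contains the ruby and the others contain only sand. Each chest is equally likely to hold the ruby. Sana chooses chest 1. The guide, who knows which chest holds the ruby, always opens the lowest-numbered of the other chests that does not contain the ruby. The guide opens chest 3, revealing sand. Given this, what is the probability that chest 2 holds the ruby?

1

Condition on the true location of the ruby.
If it is in chest 1 (prior 1/3): the guide would have opened chest 2 instead, probability 0; weight (1/3)·0 = 0.
If it is in chest 2 (prior 1/3): chest 3 is the lowest-numbered option available, probability 1; weight (1/3)·1 = 1/3.
If it is in chest 3 (prior 1/3): the guide opened chest 3, so this case is ruled out; weight (1/3)·0 = 0.
The weights sum to 1/3.
So P(the ruby in chest 2 | the guide opened chest 3) = (1/3) / (1/3) = 1.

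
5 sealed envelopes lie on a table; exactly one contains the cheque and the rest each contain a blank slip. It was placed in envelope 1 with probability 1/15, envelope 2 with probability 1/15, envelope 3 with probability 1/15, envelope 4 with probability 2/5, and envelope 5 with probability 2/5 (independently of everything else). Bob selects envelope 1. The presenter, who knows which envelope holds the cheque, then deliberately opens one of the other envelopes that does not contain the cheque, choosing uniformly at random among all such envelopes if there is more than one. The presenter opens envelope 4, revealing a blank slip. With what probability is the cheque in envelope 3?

Condition on the true location of the cheque.
If it is in envelope 1 (prior 1/15): the presenter has 4 equally likely choices, so probability 1/4; weight (1/15)·(1/4) = 1/60.
If it is in either of envelopes 2 and 3 (prior 1/15 each): the presenter has 3 equally likely choices, so probability 1/3; weight (1/15)·(1/3) = 1/45 each.
If it is in envelope 4 (prior 2/5): the presenter opened envelope 4, so this case is ruled out; weight (2/5)·0 = 0.
If it is in envelope 5 (prior 2/5): the presenter has 3 equally likely choices, so probability 1/3; weight (2/5)·(1/3) = 2/15.
The weights sum to 7/36.
So P(the cheque in envelope 3 | the presenter opened envelope 4) = (1/45) / (7/36) = 4/35.

4/35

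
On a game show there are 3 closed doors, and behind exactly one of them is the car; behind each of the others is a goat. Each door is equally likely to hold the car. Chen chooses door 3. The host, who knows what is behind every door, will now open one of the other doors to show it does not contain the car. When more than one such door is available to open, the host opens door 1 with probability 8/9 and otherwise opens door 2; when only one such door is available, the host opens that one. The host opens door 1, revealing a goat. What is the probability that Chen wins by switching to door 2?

9/17

Apply Bayes' rule, conditioning on where the car actually is.
If it is behind door 1 (prior 1/3): the host opened door 1, so this case is ruled out; weight (1/3)·0 = 0.
If it is behind door 2 (prior 1/3): only door 1 is available, probability 1; weight (1/3)·1 = 1/3.
If it is behind door 3 (prior 1/3): door 1 is available, opened with probability 8/9; weight (1/3)·(8/9) = 8/27.
The weights sum to 17/27.
So P(the car behind door 2 | the host opened door 1) = (1/3) / (17/27) = 9/17.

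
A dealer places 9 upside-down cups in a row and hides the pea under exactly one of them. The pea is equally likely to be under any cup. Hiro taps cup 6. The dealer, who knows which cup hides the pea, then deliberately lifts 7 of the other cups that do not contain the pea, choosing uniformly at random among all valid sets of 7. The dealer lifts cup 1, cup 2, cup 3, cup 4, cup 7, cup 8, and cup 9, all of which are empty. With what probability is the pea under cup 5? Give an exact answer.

Apply Bayes' rule, conditioning on where the pea actually is.
If it is under any of cups 1, 2, 3, 4, 7, 8, and 9 (prior 1/9 each): that cup was opened and seen not to hold the prize — ruled out; weight (1/9)·0 = 0 each.
If it is under cup 5 (prior 1/9): the dealer has no choice, probability 1; weight (1/9)·1 = 1/9.
If it is under cup 6 (prior 1/9): the dealer has 8 equally likely choices, so probability 1/8; weight (1/9)·(1/8) = 1/72.
The weights sum to 1/8.
So P(the pea under cup 5 | the dealer opened cup 1, cup 2, cup 3, cup 4, cup 7, cup 8, and cup 9) = (1/9) / (1/8) = 8/9.

8/9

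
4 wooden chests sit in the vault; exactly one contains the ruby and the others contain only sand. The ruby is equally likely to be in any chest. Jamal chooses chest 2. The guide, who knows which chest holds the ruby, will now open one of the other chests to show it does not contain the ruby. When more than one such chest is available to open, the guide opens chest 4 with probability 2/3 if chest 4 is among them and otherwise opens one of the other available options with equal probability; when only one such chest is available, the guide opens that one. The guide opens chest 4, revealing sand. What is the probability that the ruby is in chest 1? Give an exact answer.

Condition on the true location of the ruby.
If it is in any of chests 1, 2, and 3 (prior 1/4 each): chest 4 is available, opened with probability 2/3; weight (1/4)·(2/3) = 1/6 each.
If it is in chest 4 (prior 1/4): the guide opened chest 4, so this case is ruled out; weight (1/4)·0 = 0.
The weights sum to 1/2.
So P(the ruby in chest 1 | the guide opened chest 4) = (1/6) / (1/2) = 1/3.

1/3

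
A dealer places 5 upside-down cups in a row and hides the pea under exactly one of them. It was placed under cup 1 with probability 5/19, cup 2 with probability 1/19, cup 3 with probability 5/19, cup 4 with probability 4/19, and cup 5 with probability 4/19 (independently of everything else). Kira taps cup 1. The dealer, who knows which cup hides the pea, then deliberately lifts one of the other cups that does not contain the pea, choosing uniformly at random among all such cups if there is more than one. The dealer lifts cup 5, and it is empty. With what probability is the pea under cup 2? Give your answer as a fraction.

Consider each possible location of the pea in turn.
If it is under cup 1 (prior 5/19): the dealer has 4 equally likely choices, so probability 1/4; weight (5/19)·(1/4) = 5/76.
If it is under cup 2 (prior 1/19): the dealer has 3 equally likely choices, so probability 1/3; weight (1/19)·(1/3) = 1/57.
If it is under cup 3 (prior 5/19): the dealer has 3 equally likely choices, so probability 1/3; weight (5/19)·(1/3) = 5/57.
If it is under cup 4 (prior 4/19): the dealer has 3 equally likely choices, so probability 1/3; weight (4/19)·(1/3) = 4/57.
If it is under cup 5 (prior 4/19): the dealer opened cup 5, so this case is ruled out; weight (4/19)·0 = 0.
The weights sum to 55/228.
So P(the pea under cup 2 | the dealer opened cup 5) = (1/57) / (55/228) = 4/55.

4/55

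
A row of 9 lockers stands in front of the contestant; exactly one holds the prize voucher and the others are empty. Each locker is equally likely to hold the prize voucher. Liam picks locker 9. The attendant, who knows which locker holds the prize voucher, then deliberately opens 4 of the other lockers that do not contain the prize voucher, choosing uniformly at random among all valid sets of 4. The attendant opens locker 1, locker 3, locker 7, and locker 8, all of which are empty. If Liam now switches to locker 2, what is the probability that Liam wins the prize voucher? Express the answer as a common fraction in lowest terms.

2/9

Apply Bayes' rule, conditioning on where the prize voucher actually is.
If it is in any of lockers 1, 3, 7, and 8 (prior 1/9 each): that locker was opened and seen not to hold the prize — ruled out; weight (1/9)·0 = 0 each.
If it is in any of lockers 2, 4, 5, and 6 (prior 1/9 each): the attendant has 35 equally likely choices, so probability 1/35; weight (1/9)·(1/35) = 1/315 each.
If it is in locker 9 (prior 1/9): the attendant has 70 equally likely choices, so probability 1/70; weight (1/9)·(1/70) = 1/630.
The weights sum to 1/70.
So P(the prize voucher in locker 2 | the attendant opened locker 1, locker 3, locker 7, and locker 8) = (1/315) / (1/70) = 2/9.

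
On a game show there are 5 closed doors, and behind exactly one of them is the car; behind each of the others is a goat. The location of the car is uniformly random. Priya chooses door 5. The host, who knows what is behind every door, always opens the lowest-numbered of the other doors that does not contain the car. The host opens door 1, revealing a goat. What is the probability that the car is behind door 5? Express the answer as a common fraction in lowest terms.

Consider each possible location of the car in turn.
If it is behind door 1 (prior 1/5): the host opened door 1, so this case is ruled out; weight (1/5)·0 = 0.
If it is behind any of doors 2, 3, 4, and 5 (prior 1/5 each): door 1 is the lowest-numbered option available, probability 1; weight (1/5)·1 = 1/5 each.
The weights sum to 4/5.
So P(the car behind door 5 | the host opened door 1) = (1/5) / (4/5) = 1/4.

1/4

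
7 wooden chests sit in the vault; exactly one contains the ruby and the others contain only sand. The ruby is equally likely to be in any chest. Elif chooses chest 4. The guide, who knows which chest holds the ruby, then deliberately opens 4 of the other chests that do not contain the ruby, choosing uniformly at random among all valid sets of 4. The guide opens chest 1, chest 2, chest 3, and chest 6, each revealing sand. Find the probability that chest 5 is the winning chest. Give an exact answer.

Apply Bayes' rule, conditioning on where the ruby actually is.
If it is in any of chests 1, 2, 3, and 6 (prior 1/7 each): that chest was opened and seen not to hold the prize — ruled out; weight (1/7)·0 = 0 each.
If it is in chest 4 (prior 1/7): the guide has 15 equally likely choices, so probability 1/15; weight (1/7)·(1/15) = 1/105.
If it is in either of chests 5 and 7 (prior 1/7 each): the guide has 5 equally likely choices, so probability 1/5; weight (1/7)·(1/5) = 1/35 each.
The weights sum to 1/15.
So P(the ruby in chest 5 | the guide opened chest 1, chest 2, chest 3, and chest 6) = (1/35) / (1/15) = 3/7.

3/7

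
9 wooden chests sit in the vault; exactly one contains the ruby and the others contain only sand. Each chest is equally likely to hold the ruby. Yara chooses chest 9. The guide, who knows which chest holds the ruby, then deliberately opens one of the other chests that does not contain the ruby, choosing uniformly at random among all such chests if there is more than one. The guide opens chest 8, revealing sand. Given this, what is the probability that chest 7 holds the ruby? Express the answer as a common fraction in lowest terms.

8/63

Apply Bayes' rule, conditioning on where the ruby actually is.
If it is in any of chests 1, 2, 3, 4, 5, 6, and 7 (prior 1/9 each): the guide has 7 equally likely choices, so probability 1/7; weight (1/9)·(1/7) = 1/63 each.
If it is in chest 8 (prior 1/9): the guide opened chest 8, so this case is ruled out; weight (1/9)·0 = 0.
If it is in chest 9 (prior 1/9): the guide has 8 equally likely choices, so probability 1/8; weight (1/9)·(1/8) = 1/72.
The weights sum to 1/8.
So P(the ruby in chest 7 | the guide opened chest 8) = (1/63) / (1/8) = 8/63.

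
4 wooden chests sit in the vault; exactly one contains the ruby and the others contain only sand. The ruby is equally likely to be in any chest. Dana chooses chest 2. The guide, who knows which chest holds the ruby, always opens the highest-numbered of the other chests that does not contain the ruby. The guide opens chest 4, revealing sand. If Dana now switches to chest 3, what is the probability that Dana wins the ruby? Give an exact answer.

Consider each possible location of the ruby in turn.
If it is in any of chests 1, 2, and 3 (prior 1/4 each): chest 4 is the highest-numbered option available, probability 1; weight (1/4)·1 = 1/4 each.
If it is in chest 4 (prior 1/4): the guide opened chest 4, so this case is ruled out; weight (1/4)·0 = 0.
The weights sum to 3/4.
So P(the ruby in chest 3 | the guide opened chest 4) = (1/4) / (3/4) = 1/3.

1/3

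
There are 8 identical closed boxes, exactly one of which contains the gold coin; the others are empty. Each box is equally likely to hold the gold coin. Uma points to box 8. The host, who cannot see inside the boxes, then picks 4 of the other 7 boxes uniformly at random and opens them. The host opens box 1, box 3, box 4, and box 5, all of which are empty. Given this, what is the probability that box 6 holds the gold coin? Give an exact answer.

1/4

Because the host chose which boxes to open without knowing where the gold coin is, the choice is independent of the prize location. Learning that none of the 4 opened boxes holds the gold coin simply rules out those 4 locations and leaves the remaining 4 boxes still equally likely by symmetry.
So P(the gold coin in box 6) = 1/4.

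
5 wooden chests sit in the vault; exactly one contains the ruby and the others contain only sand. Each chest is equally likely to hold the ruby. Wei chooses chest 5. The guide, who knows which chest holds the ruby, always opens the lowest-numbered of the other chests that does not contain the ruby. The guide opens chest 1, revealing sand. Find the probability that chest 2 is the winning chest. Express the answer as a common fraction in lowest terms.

1/4

Condition on the true location of the ruby.
If it is in chest 1 (prior 1/5): the guide opened chest 1, so this case is ruled out; weight (1/5)·0 = 0.
If it is in any of chests 2, 3, 4, and 5 (prior 1/5 each): chest 1 is the lowest-numbered option available, probability 1; weight (1/5)·1 = 1/5 each.
The weights sum to 4/5.
So P(the ruby in chest 2 | the guide opened chest 1) = (1/5) / (4/5) = 1/4.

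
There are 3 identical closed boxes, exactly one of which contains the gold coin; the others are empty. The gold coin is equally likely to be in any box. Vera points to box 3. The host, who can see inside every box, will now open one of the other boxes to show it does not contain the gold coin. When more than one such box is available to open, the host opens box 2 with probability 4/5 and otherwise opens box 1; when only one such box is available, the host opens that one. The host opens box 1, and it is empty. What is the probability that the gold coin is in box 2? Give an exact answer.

5/6

Consider each possible location of the gold coin in turn.
If it is in box 1 (prior 1/3): the host opened box 1, so this case is ruled out; weight (1/3)·0 = 0.
If it is in box 2 (prior 1/3): only box 1 is available, probability 1; weight (1/3)·1 = 1/3.
If it is in box 3 (prior 1/3): box 2 is available but not opened, probability 1/5; weight (1/3)·(1/5) = 1/15.
The weights sum to 2/5.
So P(the gold coin in box 2 | the host opened box 1) = (1/3) / (2/5) = 5/6.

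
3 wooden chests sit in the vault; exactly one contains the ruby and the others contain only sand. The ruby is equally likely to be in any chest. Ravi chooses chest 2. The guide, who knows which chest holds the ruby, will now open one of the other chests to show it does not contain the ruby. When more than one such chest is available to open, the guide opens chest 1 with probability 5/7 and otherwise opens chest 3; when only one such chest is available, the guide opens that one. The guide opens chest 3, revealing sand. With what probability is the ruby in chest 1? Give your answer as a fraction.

7/9

Condition on the true location of the ruby.
If it is in chest 1 (prior 1/3): only chest 3 is available, probability 1; weight (1/3)·1 = 1/3.
If it is in chest 2 (prior 1/3): chest 1 is available but not opened, probability 2/7; weight (1/3)·(2/7) = 2/21.
If it is in chest 3 (prior 1/3): the guide opened chest 3, so this case is ruled out; weight (1/3)·0 = 0.
The weights sum to 3/7.
So P(the ruby in chest 1 | the guide opened chest 3) = (1/3) / (3/7) = 7/9.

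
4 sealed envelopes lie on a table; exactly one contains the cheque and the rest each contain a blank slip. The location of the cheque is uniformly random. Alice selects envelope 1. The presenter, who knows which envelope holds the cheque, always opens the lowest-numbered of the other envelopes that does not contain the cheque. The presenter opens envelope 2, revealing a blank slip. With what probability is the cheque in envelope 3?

Consider each possible location of the cheque in turn.
If it is in any of envelopes 1, 3, and 4 (prior 1/4 each): envelope 2 is the lowest-numbered option available, probability 1; weight (1/4)·1 = 1/4 each.
If it is in envelope 2 (prior 1/4): the presenter opened envelope 2, so this case is ruled out; weight (1/4)·0 = 0.
The weights sum to 3/4.
So P(the cheque in envelope 3 | the presenter opened envelope 2) = (1/4) / (3/4) = 1/3.

1/3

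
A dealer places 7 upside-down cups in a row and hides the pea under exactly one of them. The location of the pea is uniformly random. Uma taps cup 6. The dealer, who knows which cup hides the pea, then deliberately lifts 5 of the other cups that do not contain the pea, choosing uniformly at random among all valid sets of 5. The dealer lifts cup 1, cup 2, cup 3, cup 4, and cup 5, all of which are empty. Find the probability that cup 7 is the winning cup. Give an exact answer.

6/7

Apply Bayes' rule, conditioning on where the pea actually is.
If it is under any of cups 1, 2, 3, 4, and 5 (prior 1/7 each): that cup was opened and seen not to hold the prize — ruled out; weight (1/7)·0 = 0 each.
If it is under cup 6 (prior 1/7): the dealer has 6 equally likely choices, so probability 1/6; weight (1/7)·(1/6) = 1/42.
If it is under cup 7 (prior 1/7): the dealer has no choice, probability 1; weight (1/7)·1 = 1/7.
The weights sum to 1/6.
So P(the pea under cup 7 | the dealer opened cup 1, cup 2, cup 3, cup 4, and cup 5) = (1/7) / (1/6) = 6/7.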